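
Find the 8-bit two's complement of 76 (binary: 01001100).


Original: 01001100
Step 1 - Invert all bits: 10110011
Step 2 - Add 1: 10110011 + 1
= 10110100 (represents -76)


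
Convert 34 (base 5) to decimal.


Positional values (base 5):
  4 × 5^0 = 4 × 1 = 4
  3 × 5^1 = 3 × 5 = 15
Sum = 4 + 15
= 19


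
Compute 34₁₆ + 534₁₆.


Align and add column by column (LSB to MSB, each column mod 16 with carry):
  0034
+ 0534
  ----
  col 0: 4(4) + 4(4) + 0 (carry in) = 8 → 8(8), carry out 0
  col 1: 3(3) + 3(3) + 0 (carry in) = 6 → 6(6), carry out 0
  col 2: 0(0) + 5(5) + 0 (carry in) = 5 → 5(5), carry out 0
  col 3: 0(0) + 0(0) + 0 (carry in) = 0 → 0(0), carry out 0
Reading digits MSB→LSB: 0568
Strip leading zeros: 568
= 0x568


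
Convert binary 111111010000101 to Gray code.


Binary: 111111010000101
Gray code: G = B XOR (B >> 1)
B >> 1 = 011111101000010
111111010000101 XOR 011111101000010:
  1 XOR 0 = 1
  1 XOR 1 = 0
  1 XOR 1 = 0
  1 XOR 1 = 0
  1 XOR 1 = 0
  1 XOR 1 = 0
  0 XOR 1 = 1
  1 XOR 0 = 1
  0 XOR 1 = 1
  0 XOR 0 = 0
  0 XOR 0 = 0
  0 XOR 0 = 0
  1 XOR 0 = 1
  0 XOR 1 = 1
  1 XOR 0 = 1
= 100000111000111


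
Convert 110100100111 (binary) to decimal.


Positional values:
Bit 0: 1 × 2^0 = 1
Bit 1: 1 × 2^1 = 2
Bit 2: 1 × 2^2 = 4
Bit 5: 1 × 2^5 = 32
Bit 8: 1 × 2^8 = 256
Bit 10: 1 × 2^10 = 1024
Bit 11: 1 × 2^11 = 2048
Sum = 1 + 2 + 4 + 32 + 256 + 1024 + 2048
= 3367


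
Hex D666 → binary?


Each hex digit → 4 binary bits:
  D = 1101
  6 = 0110
  6 = 0110
  6 = 0110
Concatenate: 1101 0110 0110 0110
= 1101011001100110


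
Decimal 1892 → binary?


Divide by 2 repeatedly:
1892 ÷ 2 = 946 remainder 0
946 ÷ 2 = 473 remainder 0
473 ÷ 2 = 236 remainder 1
236 ÷ 2 = 118 remainder 0
118 ÷ 2 = 59 remainder 0
59 ÷ 2 = 29 remainder 1
29 ÷ 2 = 14 remainder 1
14 ÷ 2 = 7 remainder 0
7 ÷ 2 = 3 remainder 1
3 ÷ 2 = 1 remainder 1
1 ÷ 2 = 0 remainder 1
Reading remainders bottom-up:
= 11101100100


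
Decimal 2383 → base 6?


Divide by 6 repeatedly:
2383 ÷ 6 = 397 remainder 1
397 ÷ 6 = 66 remainder 1
66 ÷ 6 = 11 remainder 0
11 ÷ 6 = 1 remainder 5
1 ÷ 6 = 0 remainder 1
Reading remainders bottom-up:
= 15011


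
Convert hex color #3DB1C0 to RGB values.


Hex: #3DB1C0
R = 3D₁₆ = 61
G = B1₁₆ = 177
B = C0₁₆ = 192
= RGB(61, 177, 192)


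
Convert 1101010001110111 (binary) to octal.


Group into 3-bit groups: 001101010001110111
  001 = 1
  101 = 5
  010 = 2
  001 = 1
  110 = 6
  111 = 7
= 0o152167


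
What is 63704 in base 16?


Divide by 16 repeatedly:
63704 ÷ 16 = 3981 remainder 8 (8)
3981 ÷ 16 = 248 remainder 13 (D)
248 ÷ 16 = 15 remainder 8 (8)
15 ÷ 16 = 0 remainder 15 (F)
Reading remainders bottom-up:
= 0xF8D8


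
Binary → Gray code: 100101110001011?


Binary: 100101110001011
Gray code: G = B XOR (B >> 1)
B >> 1 = 010010111000101
100101110001011 XOR 010010111000101:
  1 XOR 0 = 1
  0 XOR 1 = 1
  0 XOR 0 = 0
  1 XOR 0 = 1
  0 XOR 1 = 1
  1 XOR 0 = 1
  1 XOR 1 = 0
  1 XOR 1 = 0
  0 XOR 1 = 1
  0 XOR 0 = 0
  0 XOR 0 = 0
  1 XOR 0 = 1
  0 XOR 1 = 1
  1 XOR 0 = 1
  1 XOR 1 = 0
= 110111001001110


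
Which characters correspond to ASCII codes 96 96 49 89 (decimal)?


Codes (decimal): 96 96 49 89
Per-code ASCII lookup:
  96  (special character) → '`'
  96  (special character) → '`'
  49  (range 48-57: digits, 49 - 48 = 1) → '1'
  89  (range 65-90: uppercase, 89 - 65 = 24) → 'Y'
= '``1Y'


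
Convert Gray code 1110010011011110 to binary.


Gray code: 1110010011011110
MSB stays the same: 1
Each subsequent bit = prev_binary XOR current_gray:
  B[1] = 1 XOR 1 = 0
  B[2] = 0 XOR 1 = 1
  B[3] = 1 XOR 0 = 1
  B[4] = 1 XOR 0 = 1
  B[5] = 1 XOR 1 = 0
  B[6] = 0 XOR 0 = 0
  B[7] = 0 XOR 0 = 0
  B[8] = 0 XOR 1 = 1
  B[9] = 1 XOR 1 = 0
  B[10] = 0 XOR 0 = 0
  B[11] = 0 XOR 1 = 1
  B[12] = 1 XOR 1 = 0
  B[13] = 0 XOR 1 = 1
  B[14] = 1 XOR 1 = 0
  B[15] = 0 XOR 0 = 0
= 1011100010010100 (47252 decimal)


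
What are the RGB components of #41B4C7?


Hex: #41B4C7
R = 41₁₆ = 65
G = B4₁₆ = 180
B = C7₁₆ = 199
= RGB(65, 180, 199)


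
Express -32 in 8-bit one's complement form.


Original: 00100000
Invert all bits:
  bit 0: 0 → 1
  bit 1: 0 → 1
  bit 2: 1 → 0
  bit 3: 0 → 1
  bit 4: 0 → 1
  bit 5: 0 → 1
  bit 6: 0 → 1
  bit 7: 0 → 1
= 11011111


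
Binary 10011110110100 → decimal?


Positional values:
Bit 2: 1 × 2^2 = 4
Bit 4: 1 × 2^4 = 16
Bit 5: 1 × 2^5 = 32
Bit 7: 1 × 2^7 = 128
Bit 8: 1 × 2^8 = 256
Bit 9: 1 × 2^9 = 512
Bit 10: 1 × 2^10 = 1024
Bit 13: 1 × 2^13 = 8192
Sum = 4 + 16 + 32 + 128 + 256 + 512 + 1024 + 8192
= 10164


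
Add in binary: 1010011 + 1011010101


Align and add column by column (LSB to MSB, carry propagating):
  00001010011
+ 01011010101
  -----------
  col 0: 1 + 1 + 0 (carry in) = 2 → bit 0, carry out 1
  col 1: 1 + 0 + 1 (carry in) = 2 → bit 0, carry out 1
  col 2: 0 + 1 + 1 (carry in) = 2 → bit 0, carry out 1
  col 3: 0 + 0 + 1 (carry in) = 1 → bit 1, carry out 0
  col 4: 1 + 1 + 0 (carry in) = 2 → bit 0, carry out 1
  col 5: 0 + 0 + 1 (carry in) = 1 → bit 1, carry out 0
  col 6: 1 + 1 + 0 (carry in) = 2 → bit 0, carry out 1
  col 7: 0 + 1 + 1 (carry in) = 2 → bit 0, carry out 1
  col 8: 0 + 0 + 1 (carry in) = 1 → bit 1, carry out 0
  col 9: 0 + 1 + 0 (carry in) = 1 → bit 1, carry out 0
  col 10: 0 + 0 + 0 (carry in) = 0 → bit 0, carry out 0
Reading bits MSB→LSB: 01100101000
Strip leading zeros: 1100101000
= 1100101000


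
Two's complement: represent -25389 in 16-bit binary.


Original: 0110001100101101
Step 1 - Invert all bits: 1001110011010010
Step 2 - Add 1: 1001110011010010 + 1
= 1001110011010011 (represents -25389)


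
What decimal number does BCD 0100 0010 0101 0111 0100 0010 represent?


Each 4-bit group → digit:
  0100 → 4
  0010 → 2
  0101 → 5
  0111 → 7
  0100 → 4
  0010 → 2
= 425742


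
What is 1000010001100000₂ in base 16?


Group into 4-bit nibbles: 1000010001100000
  1000 = 8
  0100 = 4
  0110 = 6
  0000 = 0
= 0x8460


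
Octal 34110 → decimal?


Positional values:
Position 0: 0 × 8^0 = 0
Position 1: 1 × 8^1 = 8
Position 2: 1 × 8^2 = 64
Position 3: 4 × 8^3 = 2048
Position 4: 3 × 8^4 = 12288
Sum = 0 + 8 + 64 + 2048 + 12288
= 14408


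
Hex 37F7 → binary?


Each hex digit → 4 binary bits:
  3 = 0011
  7 = 0111
  F = 1111
  7 = 0111
Concatenate: 0011 0111 1111 0111
= 0011011111110111


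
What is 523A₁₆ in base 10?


Positional values:
Position 0: A × 16^0 = 10 × 1 = 10
Position 1: 3 × 16^1 = 3 × 16 = 48
Position 2: 2 × 16^2 = 2 × 256 = 512
Position 3: 5 × 16^3 = 5 × 4096 = 20480
Sum = 10 + 48 + 512 + 20480
= 21050


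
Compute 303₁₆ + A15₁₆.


Align and add column by column (LSB to MSB, each column mod 16 with carry):
  0303
+ 0A15
  ----
  col 0: 3(3) + 5(5) + 0 (carry in) = 8 → 8(8), carry out 0
  col 1: 0(0) + 1(1) + 0 (carry in) = 1 → 1(1), carry out 0
  col 2: 3(3) + A(10) + 0 (carry in) = 13 → D(13), carry out 0
  col 3: 0(0) + 0(0) + 0 (carry in) = 0 → 0(0), carry out 0
Reading digits MSB→LSB: 0D18
Strip leading zeros: D18
= 0xD18


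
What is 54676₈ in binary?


Each octal digit → 3 binary bits:
  5 = 101
  4 = 100
  6 = 110
  7 = 111
  6 = 110
Concatenate: 101 100 110 111 110
= 101100110111110


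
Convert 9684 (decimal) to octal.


Divide by 8 repeatedly:
9684 ÷ 8 = 1210 remainder 4
1210 ÷ 8 = 151 remainder 2
151 ÷ 8 = 18 remainder 7
18 ÷ 8 = 2 remainder 2
2 ÷ 8 = 0 remainder 2
Reading remainders bottom-up:
= 0o22724


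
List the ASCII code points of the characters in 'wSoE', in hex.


String: 'wSoE'  (4 characters)
Per-character ASCII lookup:
  'w': lowercase starts at 97: 'w' = 97 + 22 = 119 → 0x77
  'S': uppercase starts at 65: 'S' = 65 + 18 = 83 → 0x53
  'o': lowercase starts at 97: 'o' = 97 + 14 = 111 → 0x6F
  'E': uppercase starts at 65: 'E' = 65 + 4 = 69 → 0x45
= 0x77 0x53 0x6F 0x45


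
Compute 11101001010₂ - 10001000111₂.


Align and subtract column by column (LSB to MSB, borrowing when needed):
  11101001010
- 10001000111
  -----------
  col 0: (0 - 0 borrow-in) - 1 → borrow from next column: (0+2) - 1 = 1, borrow out 1
  col 1: (1 - 1 borrow-in) - 1 → borrow from next column: (0+2) - 1 = 1, borrow out 1
  col 2: (0 - 1 borrow-in) - 1 → borrow from next column: (-1+2) - 1 = 0, borrow out 1
  col 3: (1 - 1 borrow-in) - 0 → 0 - 0 = 0, borrow out 0
  col 4: (0 - 0 borrow-in) - 0 → 0 - 0 = 0, borrow out 0
  col 5: (0 - 0 borrow-in) - 0 → 0 - 0 = 0, borrow out 0
  col 6: (1 - 0 borrow-in) - 1 → 1 - 1 = 0, borrow out 0
  col 7: (0 - 0 borrow-in) - 0 → 0 - 0 = 0, borrow out 0
  col 8: (1 - 0 borrow-in) - 0 → 1 - 0 = 1, borrow out 0
  col 9: (1 - 0 borrow-in) - 0 → 1 - 0 = 1, borrow out 0
  col 10: (1 - 0 borrow-in) - 1 → 1 - 1 = 0, borrow out 0
Reading bits MSB→LSB: 01100000011
Strip leading zeros: 1100000011
= 1100000011


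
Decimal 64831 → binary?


Divide by 2 repeatedly:
64831 ÷ 2 = 32415 remainder 1
32415 ÷ 2 = 16207 remainder 1
16207 ÷ 2 = 8103 remainder 1
8103 ÷ 2 = 4051 remainder 1
4051 ÷ 2 = 2025 remainder 1
2025 ÷ 2 = 1012 remainder 1
1012 ÷ 2 = 506 remainder 0
506 ÷ 2 = 253 remainder 0
253 ÷ 2 = 126 remainder 1
126 ÷ 2 = 63 remainder 0
63 ÷ 2 = 31 remainder 1
31 ÷ 2 = 15 remainder 1
15 ÷ 2 = 7 remainder 1
7 ÷ 2 = 3 remainder 1
3 ÷ 2 = 1 remainder 1
1 ÷ 2 = 0 remainder 1
Reading remainders bottom-up:
= 1111110100111111


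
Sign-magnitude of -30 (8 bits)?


Sign bit: 1 (negative)
Magnitude: 30 = 0011110
= 10011110


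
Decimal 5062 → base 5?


Divide by 5 repeatedly:
5062 ÷ 5 = 1012 remainder 2
1012 ÷ 5 = 202 remainder 2
202 ÷ 5 = 40 remainder 2
40 ÷ 5 = 8 remainder 0
8 ÷ 5 = 1 remainder 3
1 ÷ 5 = 0 remainder 1
Reading remainders bottom-up:
= 130222


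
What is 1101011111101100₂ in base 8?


Group into 3-bit groups: 001101011111101100
  001 = 1
  101 = 5
  011 = 3
  111 = 7
  101 = 5
  100 = 4
= 0o153754


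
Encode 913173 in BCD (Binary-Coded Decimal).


Each digit → 4-bit binary:
  9 → 1001
  1 → 0001
  3 → 0011
  1 → 0001
  7 → 0111
  3 → 0011
= 1001 0001 0011 0001 0111 0011


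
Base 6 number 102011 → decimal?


Positional values (base 6):
  1 × 6^0 = 1 × 1 = 1
  1 × 6^1 = 1 × 6 = 6
  0 × 6^2 = 0 × 36 = 0
  2 × 6^3 = 2 × 216 = 432
  0 × 6^4 = 0 × 1296 = 0
  1 × 6^5 = 1 × 7776 = 7776
Sum = 1 + 6 + 0 + 432 + 0 + 7776
= 8215


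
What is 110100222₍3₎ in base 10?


Positional values (base 3):
  2 × 3^0 = 2 × 1 = 2
  2 × 3^1 = 2 × 3 = 6
  2 × 3^2 = 2 × 9 = 18
  0 × 3^3 = 0 × 27 = 0
  0 × 3^4 = 0 × 81 = 0
  1 × 3^5 = 1 × 243 = 243
  0 × 3^6 = 0 × 729 = 0
  1 × 3^7 = 1 × 2187 = 2187
  1 × 3^8 = 1 × 6561 = 6561
Sum = 2 + 6 + 18 + 0 + 0 + 243 + 0 + 2187 + 6561
= 9017


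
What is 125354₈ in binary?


Each octal digit → 3 binary bits:
  1 = 001
  2 = 010
  5 = 101
  3 = 011
  5 = 101
  4 = 100
Concatenate: 001 010 101 011 101 100
= 001010101011101100


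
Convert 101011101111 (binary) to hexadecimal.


Group into 4-bit nibbles: 101011101111
  1010 = A
  1110 = E
  1111 = F
= 0xAEF


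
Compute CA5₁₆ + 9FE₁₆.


Align and add column by column (LSB to MSB, each column mod 16 with carry):
  0CA5
+ 09FE
  ----
  col 0: 5(5) + E(14) + 0 (carry in) = 19 → 3(3), carry out 1
  col 1: A(10) + F(15) + 1 (carry in) = 26 → A(10), carry out 1
  col 2: C(12) + 9(9) + 1 (carry in) = 22 → 6(6), carry out 1
  col 3: 0(0) + 0(0) + 1 (carry in) = 1 → 1(1), carry out 0
Reading digits MSB→LSB: 16A3
Strip leading zeros: 16A3
= 0x16A3


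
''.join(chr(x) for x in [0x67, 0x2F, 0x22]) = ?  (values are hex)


Codes (hex): 0x67 0x2F 0x22
Per-code ASCII lookup:
  0x67 = 103  (range 97-122: lowercase, 103 - 97 = 6) → 'g'
  0x2F = 47  (special character) → '/'
  0x22 = 34  (special character) → '"'
= 'g/"'


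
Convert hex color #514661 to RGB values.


Hex: #514661
R = 51₁₆ = 81
G = 46₁₆ = 70
B = 61₁₆ = 97
= RGB(81, 70, 97)


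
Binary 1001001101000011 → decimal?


Positional values:
Bit 0: 1 × 2^0 = 1
Bit 1: 1 × 2^1 = 2
Bit 6: 1 × 2^6 = 64
Bit 8: 1 × 2^8 = 256
Bit 9: 1 × 2^9 = 512
Bit 12: 1 × 2^12 = 4096
Bit 15: 1 × 2^15 = 32768
Sum = 1 + 2 + 64 + 256 + 512 + 4096 + 32768
= 37699


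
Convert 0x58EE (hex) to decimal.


Positional values:
Position 0: E × 16^0 = 14 × 1 = 14
Position 1: E × 16^1 = 14 × 16 = 224
Position 2: 8 × 16^2 = 8 × 256 = 2048
Position 3: 5 × 16^3 = 5 × 4096 = 20480
Sum = 14 + 224 + 2048 + 20480
= 22766


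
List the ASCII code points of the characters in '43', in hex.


String: '43'  (2 characters)
Per-character ASCII lookup:
  '4': digits start at 48: '4' = 48 + 4 = 52 → 0x34
  '3': digits start at 48: '3' = 48 + 3 = 51 → 0x33
= 0x34 0x33


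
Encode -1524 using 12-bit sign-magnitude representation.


Sign bit: 1 (negative)
Magnitude: 1524 = 10111110100
= 110111110100


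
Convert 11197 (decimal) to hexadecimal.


Divide by 16 repeatedly:
11197 ÷ 16 = 699 remainder 13 (D)
699 ÷ 16 = 43 remainder 11 (B)
43 ÷ 16 = 2 remainder 11 (B)
2 ÷ 16 = 0 remainder 2 (2)
Reading remainders bottom-up:
= 0x2BBD


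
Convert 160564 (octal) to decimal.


Positional values:
Position 0: 4 × 8^0 = 4
Position 1: 6 × 8^1 = 48
Position 2: 5 × 8^2 = 320
Position 3: 0 × 8^3 = 0
Position 4: 6 × 8^4 = 24576
Position 5: 1 × 8^5 = 32768
Sum = 4 + 48 + 320 + 0 + 24576 + 32768
= 57716


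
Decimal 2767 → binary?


Divide by 2 repeatedly:
2767 ÷ 2 = 1383 remainder 1
1383 ÷ 2 = 691 remainder 1
691 ÷ 2 = 345 remainder 1
345 ÷ 2 = 172 remainder 1
172 ÷ 2 = 86 remainder 0
86 ÷ 2 = 43 remainder 0
43 ÷ 2 = 21 remainder 1
21 ÷ 2 = 10 remainder 1
10 ÷ 2 = 5 remainder 0
5 ÷ 2 = 2 remainder 1
2 ÷ 2 = 1 remainder 0
1 ÷ 2 = 0 remainder 1
Reading remainders bottom-up:
= 101011001111


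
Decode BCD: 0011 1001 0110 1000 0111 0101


Each 4-bit group → digit:
  0011 → 3
  1001 → 9
  0110 → 6
  1000 → 8
  0111 → 7
  0101 → 5
= 396875


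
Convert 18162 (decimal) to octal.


Divide by 8 repeatedly:
18162 ÷ 8 = 2270 remainder 2
2270 ÷ 8 = 283 remainder 6
283 ÷ 8 = 35 remainder 3
35 ÷ 8 = 4 remainder 3
4 ÷ 8 = 0 remainder 4
Reading remainders bottom-up:
= 0o43362


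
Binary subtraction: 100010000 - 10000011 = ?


Align and subtract column by column (LSB to MSB, borrowing when needed):
  100010000
- 010000011
  ---------
  col 0: (0 - 0 borrow-in) - 1 → borrow from next column: (0+2) - 1 = 1, borrow out 1
  col 1: (0 - 1 borrow-in) - 1 → borrow from next column: (-1+2) - 1 = 0, borrow out 1
  col 2: (0 - 1 borrow-in) - 0 → borrow from next column: (-1+2) - 0 = 1, borrow out 1
  col 3: (0 - 1 borrow-in) - 0 → borrow from next column: (-1+2) - 0 = 1, borrow out 1
  col 4: (1 - 1 borrow-in) - 0 → 0 - 0 = 0, borrow out 0
  col 5: (0 - 0 borrow-in) - 0 → 0 - 0 = 0, borrow out 0
  col 6: (0 - 0 borrow-in) - 0 → 0 - 0 = 0, borrow out 0
  col 7: (0 - 0 borrow-in) - 1 → borrow from next column: (0+2) - 1 = 1, borrow out 1
  col 8: (1 - 1 borrow-in) - 0 → 0 - 0 = 0, borrow out 0
Reading bits MSB→LSB: 010001101
Strip leading zeros: 10001101
= 10001101


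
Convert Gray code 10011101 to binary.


Gray code: 10011101
MSB stays the same: 1
Each subsequent bit = prev_binary XOR current_gray:
  B[1] = 1 XOR 0 = 1
  B[2] = 1 XOR 0 = 1
  B[3] = 1 XOR 1 = 0
  B[4] = 0 XOR 1 = 1
  B[5] = 1 XOR 1 = 0
  B[6] = 0 XOR 0 = 0
  B[7] = 0 XOR 1 = 1
= 11101001 (233 decimal)


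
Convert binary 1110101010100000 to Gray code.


Binary: 1110101010100000
Gray code: G = B XOR (B >> 1)
B >> 1 = 0111010101010000
1110101010100000 XOR 0111010101010000:
  1 XOR 0 = 1
  1 XOR 1 = 0
  1 XOR 1 = 0
  0 XOR 1 = 1
  1 XOR 0 = 1
  0 XOR 1 = 1
  1 XOR 0 = 1
  0 XOR 1 = 1
  1 XOR 0 = 1
  0 XOR 1 = 1
  1 XOR 0 = 1
  0 XOR 1 = 1
  0 XOR 0 = 0
  0 XOR 0 = 0
  0 XOR 0 = 0
  0 XOR 0 = 0
= 1001111111110000


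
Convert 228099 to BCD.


Each digit → 4-bit binary:
  2 → 0010
  2 → 0010
  8 → 1000
  0 → 0000
  9 → 1001
  9 → 1001
= 0010 0010 1000 0000 1001 1001


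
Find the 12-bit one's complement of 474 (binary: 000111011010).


Original: 000111011010
Invert all bits:
  bit 0: 0 → 1
  bit 1: 0 → 1
  bit 2: 0 → 1
  bit 3: 1 → 0
  bit 4: 1 → 0
  bit 5: 1 → 0
  bit 6: 0 → 1
  bit 7: 1 → 0
  bit 8: 1 → 0
  bit 9: 0 → 1
  bit 10: 1 → 0
  bit 11: 0 → 1
= 111000100101


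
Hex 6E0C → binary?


Each hex digit → 4 binary bits:
  6 = 0110
  E = 1110
  0 = 0000
  C = 1100
Concatenate: 0110 1110 0000 1100
= 0110111000001100


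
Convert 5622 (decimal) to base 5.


Divide by 5 repeatedly:
5622 ÷ 5 = 1124 remainder 2
1124 ÷ 5 = 224 remainder 4
224 ÷ 5 = 44 remainder 4
44 ÷ 5 = 8 remainder 4
8 ÷ 5 = 1 remainder 3
1 ÷ 5 = 0 remainder 1
Reading remainders bottom-up:
= 134442


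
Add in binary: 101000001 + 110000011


Align and add column by column (LSB to MSB, carry propagating):
  0101000001
+ 0110000011
  ----------
  col 0: 1 + 1 + 0 (carry in) = 2 → bit 0, carry out 1
  col 1: 0 + 1 + 1 (carry in) = 2 → bit 0, carry out 1
  col 2: 0 + 0 + 1 (carry in) = 1 → bit 1, carry out 0
  col 3: 0 + 0 + 0 (carry in) = 0 → bit 0, carry out 0
  col 4: 0 + 0 + 0 (carry in) = 0 → bit 0, carry out 0
  col 5: 0 + 0 + 0 (carry in) = 0 → bit 0, carry out 0
  col 6: 1 + 0 + 0 (carry in) = 1 → bit 1, carry out 0
  col 7: 0 + 1 + 0 (carry in) = 1 → bit 1, carry out 0
  col 8: 1 + 1 + 0 (carry in) = 2 → bit 0, carry out 1
  col 9: 0 + 0 + 1 (carry in) = 1 → bit 1, carry out 0
Reading bits MSB→LSB: 1011000100
Strip leading zeros: 1011000100
= 1011000100


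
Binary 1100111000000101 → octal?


Group into 3-bit groups: 001100111000000101
  001 = 1
  100 = 4
  111 = 7
  000 = 0
  000 = 0
  101 = 5
= 0o147005


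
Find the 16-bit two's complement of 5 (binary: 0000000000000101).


Original: 0000000000000101
Step 1 - Invert all bits: 1111111111111010
Step 2 - Add 1: 1111111111111010 + 1
= 1111111111111011 (represents -5)


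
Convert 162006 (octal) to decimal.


Positional values:
Position 0: 6 × 8^0 = 6
Position 1: 0 × 8^1 = 0
Position 2: 0 × 8^2 = 0
Position 3: 2 × 8^3 = 1024
Position 4: 6 × 8^4 = 24576
Position 5: 1 × 8^5 = 32768
Sum = 6 + 0 + 0 + 1024 + 24576 + 32768
= 58374


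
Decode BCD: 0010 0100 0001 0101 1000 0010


Each 4-bit group → digit:
  0010 → 2
  0100 → 4
  0001 → 1
  0101 → 5
  1000 → 8
  0010 → 2
= 241582


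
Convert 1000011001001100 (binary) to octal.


Group into 3-bit groups: 001000011001001100
  001 = 1
  000 = 0
  011 = 3
  001 = 1
  001 = 1
  100 = 4
= 0o103114


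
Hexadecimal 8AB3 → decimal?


Positional values:
Position 0: 3 × 16^0 = 3 × 1 = 3
Position 1: B × 16^1 = 11 × 16 = 176
Position 2: A × 16^2 = 10 × 256 = 2560
Position 3: 8 × 16^3 = 8 × 4096 = 32768
Sum = 3 + 176 + 2560 + 32768
= 35507


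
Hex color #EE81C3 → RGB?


Hex: #EE81C3
R = EE₁₆ = 238
G = 81₁₆ = 129
B = C3₁₆ = 195
= RGB(238, 129, 195)


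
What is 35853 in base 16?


Divide by 16 repeatedly:
35853 ÷ 16 = 2240 remainder 13 (D)
2240 ÷ 16 = 140 remainder 0 (0)
140 ÷ 16 = 8 remainder 12 (C)
8 ÷ 16 = 0 remainder 8 (8)
Reading remainders bottom-up:
= 0x8C0D


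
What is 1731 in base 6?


Divide by 6 repeatedly:
1731 ÷ 6 = 288 remainder 3
288 ÷ 6 = 48 remainder 0
48 ÷ 6 = 8 remainder 0
8 ÷ 6 = 1 remainder 2
1 ÷ 6 = 0 remainder 1
Reading remainders bottom-up:
= 12003


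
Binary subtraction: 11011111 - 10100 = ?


Align and subtract column by column (LSB to MSB, borrowing when needed):
  11011111
- 00010100
  --------
  col 0: (1 - 0 borrow-in) - 0 → 1 - 0 = 1, borrow out 0
  col 1: (1 - 0 borrow-in) - 0 → 1 - 0 = 1, borrow out 0
  col 2: (1 - 0 borrow-in) - 1 → 1 - 1 = 0, borrow out 0
  col 3: (1 - 0 borrow-in) - 0 → 1 - 0 = 1, borrow out 0
  col 4: (1 - 0 borrow-in) - 1 → 1 - 1 = 0, borrow out 0
  col 5: (0 - 0 borrow-in) - 0 → 0 - 0 = 0, borrow out 0
  col 6: (1 - 0 borrow-in) - 0 → 1 - 0 = 1, borrow out 0
  col 7: (1 - 0 borrow-in) - 0 → 1 - 0 = 1, borrow out 0
Reading bits MSB→LSB: 11001011
Strip leading zeros: 11001011
= 11001011


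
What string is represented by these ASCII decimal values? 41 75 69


Codes (decimal): 41 75 69
Per-code ASCII lookup:
  41  (special character) → ')'
  75  (range 65-90: uppercase, 75 - 65 = 10) → 'K'
  69  (range 65-90: uppercase, 69 - 65 = 4) → 'E'
= ')KE'


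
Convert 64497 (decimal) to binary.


Divide by 2 repeatedly:
64497 ÷ 2 = 32248 remainder 1
32248 ÷ 2 = 16124 remainder 0
16124 ÷ 2 = 8062 remainder 0
8062 ÷ 2 = 4031 remainder 0
4031 ÷ 2 = 2015 remainder 1
2015 ÷ 2 = 1007 remainder 1
1007 ÷ 2 = 503 remainder 1
503 ÷ 2 = 251 remainder 1
251 ÷ 2 = 125 remainder 1
125 ÷ 2 = 62 remainder 1
62 ÷ 2 = 31 remainder 0
31 ÷ 2 = 15 remainder 1
15 ÷ 2 = 7 remainder 1
7 ÷ 2 = 3 remainder 1
3 ÷ 2 = 1 remainder 1
1 ÷ 2 = 0 remainder 1
Reading remainders bottom-up:
= 1111101111110001


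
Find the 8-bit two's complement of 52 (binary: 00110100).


Original: 00110100
Step 1 - Invert all bits: 11001011
Step 2 - Add 1: 11001011 + 1
= 11001100 (represents -52)


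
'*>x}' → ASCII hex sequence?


String: '*>x}'  (4 characters)
Per-character ASCII lookup:
  '*': special character: '*' = 42 → 0x2A
  '>': special character: '>' = 62 → 0x3E
  'x': lowercase starts at 97: 'x' = 97 + 23 = 120 → 0x78
  '}': special character: '}' = 125 → 0x7D
= 0x2A 0x3E 0x78 0x7D


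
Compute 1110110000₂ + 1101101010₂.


Align and add column by column (LSB to MSB, carry propagating):
  01110110000
+ 01101101010
  -----------
  col 0: 0 + 0 + 0 (carry in) = 0 → bit 0, carry out 0
  col 1: 0 + 1 + 0 (carry in) = 1 → bit 1, carry out 0
  col 2: 0 + 0 + 0 (carry in) = 0 → bit 0, carry out 0
  col 3: 0 + 1 + 0 (carry in) = 1 → bit 1, carry out 0
  col 4: 1 + 0 + 0 (carry in) = 1 → bit 1, carry out 0
  col 5: 1 + 1 + 0 (carry in) = 2 → bit 0, carry out 1
  col 6: 0 + 1 + 1 (carry in) = 2 → bit 0, carry out 1
  col 7: 1 + 0 + 1 (carry in) = 2 → bit 0, carry out 1
  col 8: 1 + 1 + 1 (carry in) = 3 → bit 1, carry out 1
  col 9: 1 + 1 + 1 (carry in) = 3 → bit 1, carry out 1
  col 10: 0 + 0 + 1 (carry in) = 1 → bit 1, carry out 0
Reading bits MSB→LSB: 11100011010
Strip leading zeros: 11100011010
= 11100011010


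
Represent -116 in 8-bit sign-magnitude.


Sign bit: 1 (negative)
Magnitude: 116 = 1110100
= 11110100


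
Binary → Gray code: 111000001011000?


Binary: 111000001011000
Gray code: G = B XOR (B >> 1)
B >> 1 = 011100000101100
111000001011000 XOR 011100000101100:
  1 XOR 0 = 1
  1 XOR 1 = 0
  1 XOR 1 = 0
  0 XOR 1 = 1
  0 XOR 0 = 0
  0 XOR 0 = 0
  0 XOR 0 = 0
  0 XOR 0 = 0
  1 XOR 0 = 1
  0 XOR 1 = 1
  1 XOR 0 = 1
  1 XOR 1 = 0
  0 XOR 1 = 1
  0 XOR 0 = 0
  0 XOR 0 = 0
= 100100001110100


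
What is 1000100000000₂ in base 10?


Positional values:
Bit 8: 1 × 2^8 = 256
Bit 12: 1 × 2^12 = 4096
Sum = 256 + 4096
= 4352


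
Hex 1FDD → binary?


Each hex digit → 4 binary bits:
  1 = 0001
  F = 1111
  D = 1101
  D = 1101
Concatenate: 0001 1111 1101 1101
= 0001111111011101


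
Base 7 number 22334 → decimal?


Positional values (base 7):
  4 × 7^0 = 4 × 1 = 4
  3 × 7^1 = 3 × 7 = 21
  3 × 7^2 = 3 × 49 = 147
  2 × 7^3 = 2 × 343 = 686
  2 × 7^4 = 2 × 2401 = 4802
Sum = 4 + 21 + 147 + 686 + 4802
= 5660


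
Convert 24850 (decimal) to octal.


Divide by 8 repeatedly:
24850 ÷ 8 = 3106 remainder 2
3106 ÷ 8 = 388 remainder 2
388 ÷ 8 = 48 remainder 4
48 ÷ 8 = 6 remainder 0
6 ÷ 8 = 0 remainder 6
Reading remainders bottom-up:
= 0o60422


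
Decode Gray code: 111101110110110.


Gray code: 111101110110110
MSB stays the same: 1
Each subsequent bit = prev_binary XOR current_gray:
  B[1] = 1 XOR 1 = 0
  B[2] = 0 XOR 1 = 1
  B[3] = 1 XOR 1 = 0
  B[4] = 0 XOR 0 = 0
  B[5] = 0 XOR 1 = 1
  B[6] = 1 XOR 1 = 0
  B[7] = 0 XOR 1 = 1
  B[8] = 1 XOR 0 = 1
  B[9] = 1 XOR 1 = 0
  B[10] = 0 XOR 1 = 1
  B[11] = 1 XOR 0 = 1
  B[12] = 1 XOR 1 = 0
  B[13] = 0 XOR 1 = 1
  B[14] = 1 XOR 0 = 1
= 101001011011011 (21211 decimal)


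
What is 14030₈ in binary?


Each octal digit → 3 binary bits:
  1 = 001
  4 = 100
  0 = 000
  3 = 011
  0 = 000
Concatenate: 001 100 000 011 000
= 001100000011000


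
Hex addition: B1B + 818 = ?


Align and add column by column (LSB to MSB, each column mod 16 with carry):
  0B1B
+ 0818
  ----
  col 0: B(11) + 8(8) + 0 (carry in) = 19 → 3(3), carry out 1
  col 1: 1(1) + 1(1) + 1 (carry in) = 3 → 3(3), carry out 0
  col 2: B(11) + 8(8) + 0 (carry in) = 19 → 3(3), carry out 1
  col 3: 0(0) + 0(0) + 1 (carry in) = 1 → 1(1), carry out 0
Reading digits MSB→LSB: 1333
Strip leading zeros: 1333
= 0x1333


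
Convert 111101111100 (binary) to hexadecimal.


Group into 4-bit nibbles: 111101111100
  1111 = F
  0111 = 7
  1100 = C
= 0xF7C


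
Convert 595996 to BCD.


Each digit → 4-bit binary:
  5 → 0101
  9 → 1001
  5 → 0101
  9 → 1001
  9 → 1001
  6 → 0110
= 0101 1001 0101 1001 1001 0110


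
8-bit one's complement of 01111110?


Original: 01111110
Invert all bits:
  bit 0: 0 → 1
  bit 1: 1 → 0
  bit 2: 1 → 0
  bit 3: 1 → 0
  bit 4: 1 → 0
  bit 5: 1 → 0
  bit 6: 1 → 0
  bit 7: 0 → 1
= 10000001


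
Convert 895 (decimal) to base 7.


Divide by 7 repeatedly:
895 ÷ 7 = 127 remainder 6
127 ÷ 7 = 18 remainder 1
18 ÷ 7 = 2 remainder 4
2 ÷ 7 = 0 remainder 2
Reading remainders bottom-up:
= 2416


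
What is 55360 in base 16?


Divide by 16 repeatedly:
55360 ÷ 16 = 3460 remainder 0 (0)
3460 ÷ 16 = 216 remainder 4 (4)
216 ÷ 16 = 13 remainder 8 (8)
13 ÷ 16 = 0 remainder 13 (D)
Reading remainders bottom-up:
= 0xD840


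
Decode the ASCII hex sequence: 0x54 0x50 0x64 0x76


Codes (hex): 0x54 0x50 0x64 0x76
Per-code ASCII lookup:
  0x54 = 84  (range 65-90: uppercase, 84 - 65 = 19) → 'T'
  0x50 = 80  (range 65-90: uppercase, 80 - 65 = 15) → 'P'
  0x64 = 100  (range 97-122: lowercase, 100 - 97 = 3) → 'd'
  0x76 = 118  (range 97-122: lowercase, 118 - 97 = 21) → 'v'
= 'TPdv'


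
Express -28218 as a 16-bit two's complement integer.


Original: 0110111000111010
Step 1 - Invert all bits: 1001000111000101
Step 2 - Add 1: 1001000111000101 + 1
= 1001000111000110 (represents -28218)


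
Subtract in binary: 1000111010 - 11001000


Align and subtract column by column (LSB to MSB, borrowing when needed):
  1000111010
- 0011001000
  ----------
  col 0: (0 - 0 borrow-in) - 0 → 0 - 0 = 0, borrow out 0
  col 1: (1 - 0 borrow-in) - 0 → 1 - 0 = 1, borrow out 0
  col 2: (0 - 0 borrow-in) - 0 → 0 - 0 = 0, borrow out 0
  col 3: (1 - 0 borrow-in) - 1 → 1 - 1 = 0, borrow out 0
  col 4: (1 - 0 borrow-in) - 0 → 1 - 0 = 1, borrow out 0
  col 5: (1 - 0 borrow-in) - 0 → 1 - 0 = 1, borrow out 0
  col 6: (0 - 0 borrow-in) - 1 → borrow from next column: (0+2) - 1 = 1, borrow out 1
  col 7: (0 - 1 borrow-in) - 1 → borrow from next column: (-1+2) - 1 = 0, borrow out 1
  col 8: (0 - 1 borrow-in) - 0 → borrow from next column: (-1+2) - 0 = 1, borrow out 1
  col 9: (1 - 1 borrow-in) - 0 → 0 - 0 = 0, borrow out 0
Reading bits MSB→LSB: 0101110010
Strip leading zeros: 101110010
= 101110010


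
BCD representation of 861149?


Each digit → 4-bit binary:
  8 → 1000
  6 → 0110
  1 → 0001
  1 → 0001
  4 → 0100
  9 → 1001
= 1000 0110 0001 0001 0100 1001


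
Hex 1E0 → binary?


Each hex digit → 4 binary bits:
  1 = 0001
  E = 1110
  0 = 0000
Concatenate: 0001 1110 0000
= 000111100000


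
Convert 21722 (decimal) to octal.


Divide by 8 repeatedly:
21722 ÷ 8 = 2715 remainder 2
2715 ÷ 8 = 339 remainder 3
339 ÷ 8 = 42 remainder 3
42 ÷ 8 = 5 remainder 2
5 ÷ 8 = 0 remainder 5
Reading remainders bottom-up:
= 0o52332


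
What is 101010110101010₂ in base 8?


Group into 3-bit groups: 101010110101010
  101 = 5
  010 = 2
  110 = 6
  101 = 5
  010 = 2
= 0o52652


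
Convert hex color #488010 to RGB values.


Hex: #488010
R = 48₁₆ = 72
G = 80₁₆ = 128
B = 10₁₆ = 16
= RGB(72, 128, 16)


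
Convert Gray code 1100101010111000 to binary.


Gray code: 1100101010111000
MSB stays the same: 1
Each subsequent bit = prev_binary XOR current_gray:
  B[1] = 1 XOR 1 = 0
  B[2] = 0 XOR 0 = 0
  B[3] = 0 XOR 0 = 0
  B[4] = 0 XOR 1 = 1
  B[5] = 1 XOR 0 = 1
  B[6] = 1 XOR 1 = 0
  B[7] = 0 XOR 0 = 0
  B[8] = 0 XOR 1 = 1
  B[9] = 1 XOR 0 = 1
  B[10] = 1 XOR 1 = 0
  B[11] = 0 XOR 1 = 1
  B[12] = 1 XOR 1 = 0
  B[13] = 0 XOR 0 = 0
  B[14] = 0 XOR 0 = 0
  B[15] = 0 XOR 0 = 0
= 1000110011010000 (36048 decimal)


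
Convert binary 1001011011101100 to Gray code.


Binary: 1001011011101100
Gray code: G = B XOR (B >> 1)
B >> 1 = 0100101101110110
1001011011101100 XOR 0100101101110110:
  1 XOR 0 = 1
  0 XOR 1 = 1
  0 XOR 0 = 0
  1 XOR 0 = 1
  0 XOR 1 = 1
  1 XOR 0 = 1
  1 XOR 1 = 0
  0 XOR 1 = 1
  1 XOR 0 = 1
  1 XOR 1 = 0
  1 XOR 1 = 0
  0 XOR 1 = 1
  1 XOR 0 = 1
  1 XOR 1 = 0
  0 XOR 1 = 1
  0 XOR 0 = 0
= 1101110110011010


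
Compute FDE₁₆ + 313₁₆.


Align and add column by column (LSB to MSB, each column mod 16 with carry):
  0FDE
+ 0313
  ----
  col 0: E(14) + 3(3) + 0 (carry in) = 17 → 1(1), carry out 1
  col 1: D(13) + 1(1) + 1 (carry in) = 15 → F(15), carry out 0
  col 2: F(15) + 3(3) + 0 (carry in) = 18 → 2(2), carry out 1
  col 3: 0(0) + 0(0) + 1 (carry in) = 1 → 1(1), carry out 0
Reading digits MSB→LSB: 12F1
Strip leading zeros: 12F1
= 0x12F1


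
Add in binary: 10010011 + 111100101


Align and add column by column (LSB to MSB, carry propagating):
  0010010011
+ 0111100101
  ----------
  col 0: 1 + 1 + 0 (carry in) = 2 → bit 0, carry out 1
  col 1: 1 + 0 + 1 (carry in) = 2 → bit 0, carry out 1
  col 2: 0 + 1 + 1 (carry in) = 2 → bit 0, carry out 1
  col 3: 0 + 0 + 1 (carry in) = 1 → bit 1, carry out 0
  col 4: 1 + 0 + 0 (carry in) = 1 → bit 1, carry out 0
  col 5: 0 + 1 + 0 (carry in) = 1 → bit 1, carry out 0
  col 6: 0 + 1 + 0 (carry in) = 1 → bit 1, carry out 0
  col 7: 1 + 1 + 0 (carry in) = 2 → bit 0, carry out 1
  col 8: 0 + 1 + 1 (carry in) = 2 → bit 0, carry out 1
  col 9: 0 + 0 + 1 (carry in) = 1 → bit 1, carry out 0
Reading bits MSB→LSB: 1001111000
Strip leading zeros: 1001111000
= 1001111000


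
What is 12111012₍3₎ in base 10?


Positional values (base 3):
  2 × 3^0 = 2 × 1 = 2
  1 × 3^1 = 1 × 3 = 3
  0 × 3^2 = 0 × 9 = 0
  1 × 3^3 = 1 × 27 = 27
  1 × 3^4 = 1 × 81 = 81
  1 × 3^5 = 1 × 243 = 243
  2 × 3^6 = 2 × 729 = 1458
  1 × 3^7 = 1 × 2187 = 2187
Sum = 2 + 3 + 0 + 27 + 81 + 243 + 1458 + 2187
= 4001


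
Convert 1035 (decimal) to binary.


Divide by 2 repeatedly:
1035 ÷ 2 = 517 remainder 1
517 ÷ 2 = 258 remainder 1
258 ÷ 2 = 129 remainder 0
129 ÷ 2 = 64 remainder 1
64 ÷ 2 = 32 remainder 0
32 ÷ 2 = 16 remainder 0
16 ÷ 2 = 8 remainder 0
8 ÷ 2 = 4 remainder 0
4 ÷ 2 = 2 remainder 0
2 ÷ 2 = 1 remainder 0
1 ÷ 2 = 0 remainder 1
Reading remainders bottom-up:
= 10000001011


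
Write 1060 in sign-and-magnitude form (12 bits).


Sign bit: 0 (positive)
Magnitude: 1060 = 10000100100
= 010000100100


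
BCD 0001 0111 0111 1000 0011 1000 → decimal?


Each 4-bit group → digit:
  0001 → 1
  0111 → 7
  0111 → 7
  1000 → 8
  0011 → 3
  1000 → 8
= 177838


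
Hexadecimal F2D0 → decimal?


Positional values:
Position 0: 0 × 16^0 = 0 × 1 = 0
Position 1: D × 16^1 = 13 × 16 = 208
Position 2: 2 × 16^2 = 2 × 256 = 512
Position 3: F × 16^3 = 15 × 4096 = 61440
Sum = 0 + 208 + 512 + 61440
= 62160


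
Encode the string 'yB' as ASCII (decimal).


String: 'yB'  (2 characters)
Per-character ASCII lookup:
  'y': lowercase starts at 97: 'y' = 97 + 24 = 121
  'B': uppercase starts at 65: 'B' = 65 + 1 = 66
= 121 66


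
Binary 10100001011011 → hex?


Group into 4-bit nibbles: 0010100001011011
  0010 = 2
  1000 = 8
  0101 = 5
  1011 = B
= 0x285B


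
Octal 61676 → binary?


Each octal digit → 3 binary bits:
  6 = 110
  1 = 001
  6 = 110
  7 = 111
  6 = 110
Concatenate: 110 001 110 111 110
= 110001110111110


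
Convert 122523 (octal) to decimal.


Positional values:
Position 0: 3 × 8^0 = 3
Position 1: 2 × 8^1 = 16
Position 2: 5 × 8^2 = 320
Position 3: 2 × 8^3 = 1024
Position 4: 2 × 8^4 = 8192
Position 5: 1 × 8^5 = 32768
Sum = 3 + 16 + 320 + 1024 + 8192 + 32768
= 42323


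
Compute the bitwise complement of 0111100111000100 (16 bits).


Original: 0111100111000100
Invert all bits:
  bit 0: 0 → 1
  bit 1: 1 → 0
  bit 2: 1 → 0
  bit 3: 1 → 0
  bit 4: 1 → 0
  bit 5: 0 → 1
  bit 6: 0 → 1
  bit 7: 1 → 0
  bit 8: 1 → 0
  bit 9: 1 → 0
  bit 10: 0 → 1
  bit 11: 0 → 1
  bit 12: 0 → 1
  bit 13: 1 → 0
  bit 14: 0 → 1
  bit 15: 0 → 1
= 1000011000111011


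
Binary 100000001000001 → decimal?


Positional values:
Bit 0: 1 × 2^0 = 1
Bit 6: 1 × 2^6 = 64
Bit 14: 1 × 2^14 = 16384
Sum = 1 + 64 + 16384
= 16449


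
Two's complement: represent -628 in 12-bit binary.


Original: 001001110100
Step 1 - Invert all bits: 110110001011
Step 2 - Add 1: 110110001011 + 1
= 110110001100 (represents -628)


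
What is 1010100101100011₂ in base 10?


Positional values:
Bit 0: 1 × 2^0 = 1
Bit 1: 1 × 2^1 = 2
Bit 5: 1 × 2^5 = 32
Bit 6: 1 × 2^6 = 64
Bit 8: 1 × 2^8 = 256
Bit 11: 1 × 2^11 = 2048
Bit 13: 1 × 2^13 = 8192
Bit 15: 1 × 2^15 = 32768
Sum = 1 + 2 + 32 + 64 + 256 + 2048 + 8192 + 32768
= 43363


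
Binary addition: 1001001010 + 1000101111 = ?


Align and add column by column (LSB to MSB, carry propagating):
  01001001010
+ 01000101111
  -----------
  col 0: 0 + 1 + 0 (carry in) = 1 → bit 1, carry out 0
  col 1: 1 + 1 + 0 (carry in) = 2 → bit 0, carry out 1
  col 2: 0 + 1 + 1 (carry in) = 2 → bit 0, carry out 1
  col 3: 1 + 1 + 1 (carry in) = 3 → bit 1, carry out 1
  col 4: 0 + 0 + 1 (carry in) = 1 → bit 1, carry out 0
  col 5: 0 + 1 + 0 (carry in) = 1 → bit 1, carry out 0
  col 6: 1 + 0 + 0 (carry in) = 1 → bit 1, carry out 0
  col 7: 0 + 0 + 0 (carry in) = 0 → bit 0, carry out 0
  col 8: 0 + 0 + 0 (carry in) = 0 → bit 0, carry out 0
  col 9: 1 + 1 + 0 (carry in) = 2 → bit 0, carry out 1
  col 10: 0 + 0 + 1 (carry in) = 1 → bit 1, carry out 0
Reading bits MSB→LSB: 10001111001
Strip leading zeros: 10001111001
= 10001111001


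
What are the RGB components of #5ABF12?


Hex: #5ABF12
R = 5A₁₆ = 90
G = BF₁₆ = 191
B = 12₁₆ = 18
= RGB(90, 191, 18)


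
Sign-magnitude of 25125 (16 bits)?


Sign bit: 0 (positive)
Magnitude: 25125 = 110001000100101
= 0110001000100101


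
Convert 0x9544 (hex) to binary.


Each hex digit → 4 binary bits:
  9 = 1001
  5 = 0101
  4 = 0100
  4 = 0100
Concatenate: 1001 0101 0100 0100
= 1001010101000100


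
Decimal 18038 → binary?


Divide by 2 repeatedly:
18038 ÷ 2 = 9019 remainder 0
9019 ÷ 2 = 4509 remainder 1
4509 ÷ 2 = 2254 remainder 1
2254 ÷ 2 = 1127 remainder 0
1127 ÷ 2 = 563 remainder 1
563 ÷ 2 = 281 remainder 1
281 ÷ 2 = 140 remainder 1
140 ÷ 2 = 70 remainder 0
70 ÷ 2 = 35 remainder 0
35 ÷ 2 = 17 remainder 1
17 ÷ 2 = 8 remainder 1
8 ÷ 2 = 4 remainder 0
4 ÷ 2 = 2 remainder 0
2 ÷ 2 = 1 remainder 0
1 ÷ 2 = 0 remainder 1
Reading remainders bottom-up:
= 100011001110110


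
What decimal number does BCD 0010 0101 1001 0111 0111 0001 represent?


Each 4-bit group → digit:
  0010 → 2
  0101 → 5
  1001 → 9
  0111 → 7
  0111 → 7
  0001 → 1
= 259771


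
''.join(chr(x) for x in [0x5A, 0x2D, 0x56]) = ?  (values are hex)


Codes (hex): 0x5A 0x2D 0x56
Per-code ASCII lookup:
  0x5A = 90  (range 65-90: uppercase, 90 - 65 = 25) → 'Z'
  0x2D = 45  (special character) → '-'
  0x56 = 86  (range 65-90: uppercase, 86 - 65 = 21) → 'V'
= 'Z-V'


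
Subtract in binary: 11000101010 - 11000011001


Align and subtract column by column (LSB to MSB, borrowing when needed):
  11000101010
- 11000011001
  -----------
  col 0: (0 - 0 borrow-in) - 1 → borrow from next column: (0+2) - 1 = 1, borrow out 1
  col 1: (1 - 1 borrow-in) - 0 → 0 - 0 = 0, borrow out 0
  col 2: (0 - 0 borrow-in) - 0 → 0 - 0 = 0, borrow out 0
  col 3: (1 - 0 borrow-in) - 1 → 1 - 1 = 0, borrow out 0
  col 4: (0 - 0 borrow-in) - 1 → borrow from next column: (0+2) - 1 = 1, borrow out 1
  col 5: (1 - 1 borrow-in) - 0 → 0 - 0 = 0, borrow out 0
  col 6: (0 - 0 borrow-in) - 0 → 0 - 0 = 0, borrow out 0
  col 7: (0 - 0 borrow-in) - 0 → 0 - 0 = 0, borrow out 0
  col 8: (0 - 0 borrow-in) - 0 → 0 - 0 = 0, borrow out 0
  col 9: (1 - 0 borrow-in) - 1 → 1 - 1 = 0, borrow out 0
  col 10: (1 - 0 borrow-in) - 1 → 1 - 1 = 0, borrow out 0
Reading bits MSB→LSB: 00000010001
Strip leading zeros: 10001
= 10001


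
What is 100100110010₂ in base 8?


Group into 3-bit groups: 100100110010
  100 = 4
  100 = 4
  110 = 6
  010 = 2
= 0o4462


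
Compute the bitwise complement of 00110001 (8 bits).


Original: 00110001
Invert all bits:
  bit 0: 0 → 1
  bit 1: 0 → 1
  bit 2: 1 → 0
  bit 3: 1 → 0
  bit 4: 0 → 1
  bit 5: 0 → 1
  bit 6: 0 → 1
  bit 7: 1 → 0
= 11001110


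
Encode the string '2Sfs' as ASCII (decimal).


String: '2Sfs'  (4 characters)
Per-character ASCII lookup:
  '2': digits start at 48: '2' = 48 + 2 = 50
  'S': uppercase starts at 65: 'S' = 65 + 18 = 83
  'f': lowercase starts at 97: 'f' = 97 + 5 = 102
  's': lowercase starts at 97: 's' = 97 + 18 = 115
= 50 83 102 115


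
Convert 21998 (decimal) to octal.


Divide by 8 repeatedly:
21998 ÷ 8 = 2749 remainder 6
2749 ÷ 8 = 343 remainder 5
343 ÷ 8 = 42 remainder 7
42 ÷ 8 = 5 remainder 2
5 ÷ 8 = 0 remainder 5
Reading remainders bottom-up:
= 0o52756


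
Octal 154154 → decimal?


Positional values:
Position 0: 4 × 8^0 = 4
Position 1: 5 × 8^1 = 40
Position 2: 1 × 8^2 = 64
Position 3: 4 × 8^3 = 2048
Position 4: 5 × 8^4 = 20480
Position 5: 1 × 8^5 = 32768
Sum = 4 + 40 + 64 + 2048 + 20480 + 32768
= 55404


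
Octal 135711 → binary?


Each octal digit → 3 binary bits:
  1 = 001
  3 = 011
  5 = 101
  7 = 111
  1 = 001
  1 = 001
Concatenate: 001 011 101 111 001 001
= 001011101111001001


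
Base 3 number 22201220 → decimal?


Positional values (base 3):
  0 × 3^0 = 0 × 1 = 0
  2 × 3^1 = 2 × 3 = 6
  2 × 3^2 = 2 × 9 = 18
  1 × 3^3 = 1 × 27 = 27
  0 × 3^4 = 0 × 81 = 0
  2 × 3^5 = 2 × 243 = 486
  2 × 3^6 = 2 × 729 = 1458
  2 × 3^7 = 2 × 2187 = 4374
Sum = 0 + 6 + 18 + 27 + 0 + 486 + 1458 + 4374
= 6369


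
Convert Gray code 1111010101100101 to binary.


Gray code: 1111010101100101
MSB stays the same: 1
Each subsequent bit = prev_binary XOR current_gray:
  B[1] = 1 XOR 1 = 0
  B[2] = 0 XOR 1 = 1
  B[3] = 1 XOR 1 = 0
  B[4] = 0 XOR 0 = 0
  B[5] = 0 XOR 1 = 1
  B[6] = 1 XOR 0 = 1
  B[7] = 1 XOR 1 = 0
  B[8] = 0 XOR 0 = 0
  B[9] = 0 XOR 1 = 1
  B[10] = 1 XOR 1 = 0
  B[11] = 0 XOR 0 = 0
  B[12] = 0 XOR 0 = 0
  B[13] = 0 XOR 1 = 1
  B[14] = 1 XOR 0 = 1
  B[15] = 1 XOR 1 = 0
= 1010011001000110 (42566 decimal)


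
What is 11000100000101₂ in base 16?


Group into 4-bit nibbles: 0011000100000101
  0011 = 3
  0001 = 1
  0000 = 0
  0101 = 5
= 0x3105


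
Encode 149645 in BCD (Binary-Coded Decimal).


Each digit → 4-bit binary:
  1 → 0001
  4 → 0100
  9 → 1001
  6 → 0110
  4 → 0100
  5 → 0101
= 0001 0100 1001 0110 0100 0101


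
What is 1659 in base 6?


Divide by 6 repeatedly:
1659 ÷ 6 = 276 remainder 3
276 ÷ 6 = 46 remainder 0
46 ÷ 6 = 7 remainder 4
7 ÷ 6 = 1 remainder 1
1 ÷ 6 = 0 remainder 1
Reading remainders bottom-up:
= 11403


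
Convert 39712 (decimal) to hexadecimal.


Divide by 16 repeatedly:
39712 ÷ 16 = 2482 remainder 0 (0)
2482 ÷ 16 = 155 remainder 2 (2)
155 ÷ 16 = 9 remainder 11 (B)
9 ÷ 16 = 0 remainder 9 (9)
Reading remainders bottom-up:
= 0x9B20
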